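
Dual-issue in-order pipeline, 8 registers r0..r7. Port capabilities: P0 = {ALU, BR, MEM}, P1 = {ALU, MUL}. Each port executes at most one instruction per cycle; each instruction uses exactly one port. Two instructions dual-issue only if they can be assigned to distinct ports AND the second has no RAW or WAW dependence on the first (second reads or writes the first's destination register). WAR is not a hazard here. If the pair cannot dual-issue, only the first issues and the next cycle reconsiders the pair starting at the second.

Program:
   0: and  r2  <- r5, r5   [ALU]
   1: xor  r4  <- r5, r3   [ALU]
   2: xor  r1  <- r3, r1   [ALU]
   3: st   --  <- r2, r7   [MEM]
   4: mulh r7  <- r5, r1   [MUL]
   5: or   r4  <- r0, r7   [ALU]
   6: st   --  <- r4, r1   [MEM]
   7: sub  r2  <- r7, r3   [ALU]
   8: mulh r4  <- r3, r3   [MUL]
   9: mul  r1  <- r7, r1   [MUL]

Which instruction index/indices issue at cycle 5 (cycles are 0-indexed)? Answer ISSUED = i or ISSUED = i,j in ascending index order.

0. and.ALU xor.ALU @i0/i1  | 2-wide
1. xor.ALU st.MEM @i2/i3  | 2-wide
2. mulh.MUL @i4  | RAW r7
3. or.ALU @i5  | RAW r4
4. st.MEM sub.ALU @i6/i7  | 2-wide
5. mulh.MUL @i8  | no-port MUL/MUL
6. mul.MUL @i9  | tail

ISSUED = 8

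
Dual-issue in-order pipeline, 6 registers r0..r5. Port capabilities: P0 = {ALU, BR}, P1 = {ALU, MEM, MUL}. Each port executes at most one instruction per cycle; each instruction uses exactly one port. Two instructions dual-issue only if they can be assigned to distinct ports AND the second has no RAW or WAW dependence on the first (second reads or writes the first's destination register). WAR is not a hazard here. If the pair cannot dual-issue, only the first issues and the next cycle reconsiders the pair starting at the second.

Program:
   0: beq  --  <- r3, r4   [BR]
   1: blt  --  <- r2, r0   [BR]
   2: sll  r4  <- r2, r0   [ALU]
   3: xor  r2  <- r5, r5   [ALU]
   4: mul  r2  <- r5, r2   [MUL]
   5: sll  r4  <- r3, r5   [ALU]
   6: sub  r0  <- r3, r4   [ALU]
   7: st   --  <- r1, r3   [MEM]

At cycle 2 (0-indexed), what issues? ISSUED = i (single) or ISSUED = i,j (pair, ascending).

ISSUED = 3

  cy0 -> i0 (beq) no-port BR/BR
  cy1 -> i1/i2 (blt/sll) pair
  cy2 -> i3 (xor) RAW+WAW r2
  cy3 -> i4/i5 (mul/sll) pair
  cy4 -> i6/i7 (sub/st) pair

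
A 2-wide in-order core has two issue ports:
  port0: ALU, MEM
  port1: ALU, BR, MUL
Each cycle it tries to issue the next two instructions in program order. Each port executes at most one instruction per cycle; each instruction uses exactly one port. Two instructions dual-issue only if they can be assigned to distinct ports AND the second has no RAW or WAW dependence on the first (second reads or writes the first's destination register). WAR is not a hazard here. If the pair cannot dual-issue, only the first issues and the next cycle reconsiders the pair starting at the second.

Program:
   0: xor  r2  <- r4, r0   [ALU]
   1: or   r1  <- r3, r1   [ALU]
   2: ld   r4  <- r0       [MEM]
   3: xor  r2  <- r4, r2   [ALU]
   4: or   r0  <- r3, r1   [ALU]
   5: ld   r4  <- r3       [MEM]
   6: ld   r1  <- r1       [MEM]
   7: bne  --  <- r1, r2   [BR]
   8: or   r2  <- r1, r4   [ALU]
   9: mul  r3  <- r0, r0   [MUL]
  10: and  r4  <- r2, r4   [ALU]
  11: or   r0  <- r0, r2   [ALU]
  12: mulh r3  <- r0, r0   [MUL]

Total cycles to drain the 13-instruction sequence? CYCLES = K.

#0 head=0: xor.ALU;or.ALU i0+i1 dual
#1 head=2: ld.MEM i2 RAW r4
#2 head=3: xor.ALU;or.ALU i3+i4 dual
#3 head=5: ld.MEM i5 no-port MEM/MEM
#4 head=6: ld.MEM i6 RAW r1
#5 head=7: bne.BR;or.ALU i7+i8 dual
#6 head=9: mul.MUL;and.ALU i9+i10 dual
#7 head=11: or.ALU i11 RAW r0
#8 head=12: mulh.MUL i12 tail

CYCLES = 9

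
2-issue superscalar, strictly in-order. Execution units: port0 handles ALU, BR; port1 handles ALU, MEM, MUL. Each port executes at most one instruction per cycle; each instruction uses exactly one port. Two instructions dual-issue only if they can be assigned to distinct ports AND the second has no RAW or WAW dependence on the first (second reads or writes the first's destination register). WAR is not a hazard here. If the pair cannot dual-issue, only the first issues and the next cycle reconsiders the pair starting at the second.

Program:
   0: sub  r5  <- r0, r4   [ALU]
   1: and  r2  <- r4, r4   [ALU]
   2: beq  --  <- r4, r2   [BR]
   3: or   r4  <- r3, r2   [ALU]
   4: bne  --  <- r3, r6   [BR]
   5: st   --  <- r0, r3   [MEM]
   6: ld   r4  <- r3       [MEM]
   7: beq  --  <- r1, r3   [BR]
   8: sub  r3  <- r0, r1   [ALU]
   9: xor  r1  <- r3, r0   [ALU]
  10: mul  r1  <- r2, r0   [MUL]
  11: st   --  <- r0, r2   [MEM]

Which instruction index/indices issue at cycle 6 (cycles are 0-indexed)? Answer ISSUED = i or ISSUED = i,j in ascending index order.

0. sub.ALU and.ALU @i0,i1  | pair
1. beq.BR or.ALU @i2,i3  | pair
2. bne.BR st.MEM @i4,i5  | pair
3. ld.MEM beq.BR @i6,i7  | pair
4. sub.ALU @i8  | RAW r3
5. xor.ALU @i9  | WAW r1
6. mul.MUL @i10  | no-port MUL/MEM
7. st.MEM @i11  | tail

ISSUED = 10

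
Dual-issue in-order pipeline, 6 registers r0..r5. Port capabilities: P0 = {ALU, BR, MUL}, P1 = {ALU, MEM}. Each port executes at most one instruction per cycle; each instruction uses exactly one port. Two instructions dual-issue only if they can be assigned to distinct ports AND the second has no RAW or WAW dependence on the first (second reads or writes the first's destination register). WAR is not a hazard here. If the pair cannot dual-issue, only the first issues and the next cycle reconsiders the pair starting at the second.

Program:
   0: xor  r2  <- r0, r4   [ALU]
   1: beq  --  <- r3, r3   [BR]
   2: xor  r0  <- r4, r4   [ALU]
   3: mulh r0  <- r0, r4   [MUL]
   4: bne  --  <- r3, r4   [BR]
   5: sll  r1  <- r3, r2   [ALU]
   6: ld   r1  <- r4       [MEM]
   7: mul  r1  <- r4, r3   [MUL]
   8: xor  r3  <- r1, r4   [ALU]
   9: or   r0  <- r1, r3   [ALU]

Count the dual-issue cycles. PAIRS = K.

t=0 i0,i1:xor;beq ; dual
t=1 i2:xor ; RAW+WAW r0
t=2 i3:mulh ; no-port MUL/BR
t=3 i4,i5:bne;sll ; dual
t=4 i6:ld ; WAW r1
t=5 i7:mul ; RAW r1
t=6 i8:xor ; RAW r3
t=7 i9:or ; tail

PAIRS = 2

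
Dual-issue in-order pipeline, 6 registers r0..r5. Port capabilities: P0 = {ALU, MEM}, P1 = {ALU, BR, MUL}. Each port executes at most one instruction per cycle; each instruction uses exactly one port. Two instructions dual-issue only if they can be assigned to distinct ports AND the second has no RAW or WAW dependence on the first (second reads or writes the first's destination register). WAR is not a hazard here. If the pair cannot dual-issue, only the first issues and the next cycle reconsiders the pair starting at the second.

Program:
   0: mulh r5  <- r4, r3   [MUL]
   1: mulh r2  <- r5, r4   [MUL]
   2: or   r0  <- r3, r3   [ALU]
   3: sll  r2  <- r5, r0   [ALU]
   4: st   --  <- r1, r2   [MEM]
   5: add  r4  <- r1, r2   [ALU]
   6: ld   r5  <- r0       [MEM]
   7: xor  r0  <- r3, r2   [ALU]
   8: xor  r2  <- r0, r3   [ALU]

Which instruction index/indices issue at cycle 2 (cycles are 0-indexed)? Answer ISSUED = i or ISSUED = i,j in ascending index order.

0. mulh @i0  | no-port MUL/MUL
1. mulh;or @i1/i2  | dual
2. sll @i3  | RAW r2
3. st;add @i4/i5  | dual
4. ld;xor @i6/i7  | dual
5. xor @i8  | tail

ISSUED = 3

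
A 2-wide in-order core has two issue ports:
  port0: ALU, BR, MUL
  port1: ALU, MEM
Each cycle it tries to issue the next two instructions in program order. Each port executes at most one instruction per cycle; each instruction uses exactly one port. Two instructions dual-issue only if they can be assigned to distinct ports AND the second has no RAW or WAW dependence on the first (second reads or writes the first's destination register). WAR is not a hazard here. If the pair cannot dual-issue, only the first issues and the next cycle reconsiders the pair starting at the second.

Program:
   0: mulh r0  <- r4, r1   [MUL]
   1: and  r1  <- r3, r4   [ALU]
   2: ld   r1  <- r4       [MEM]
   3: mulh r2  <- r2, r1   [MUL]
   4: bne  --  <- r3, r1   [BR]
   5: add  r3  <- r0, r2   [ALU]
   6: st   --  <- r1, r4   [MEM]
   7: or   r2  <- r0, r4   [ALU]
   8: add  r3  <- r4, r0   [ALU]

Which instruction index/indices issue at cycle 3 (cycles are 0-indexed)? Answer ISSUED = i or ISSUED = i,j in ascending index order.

[0] i0+i1  mulh.MUL and.ALU  -- pair
[1] i2  ld.MEM  -- RAW r1
[2] i3  mulh.MUL  -- no-port MUL/BR
[3] i4+i5  bne.BR add.ALU  -- pair
[4] i6+i7  st.MEM or.ALU  -- pair
[5] i8  add.ALU  -- tail

ISSUED = 4,5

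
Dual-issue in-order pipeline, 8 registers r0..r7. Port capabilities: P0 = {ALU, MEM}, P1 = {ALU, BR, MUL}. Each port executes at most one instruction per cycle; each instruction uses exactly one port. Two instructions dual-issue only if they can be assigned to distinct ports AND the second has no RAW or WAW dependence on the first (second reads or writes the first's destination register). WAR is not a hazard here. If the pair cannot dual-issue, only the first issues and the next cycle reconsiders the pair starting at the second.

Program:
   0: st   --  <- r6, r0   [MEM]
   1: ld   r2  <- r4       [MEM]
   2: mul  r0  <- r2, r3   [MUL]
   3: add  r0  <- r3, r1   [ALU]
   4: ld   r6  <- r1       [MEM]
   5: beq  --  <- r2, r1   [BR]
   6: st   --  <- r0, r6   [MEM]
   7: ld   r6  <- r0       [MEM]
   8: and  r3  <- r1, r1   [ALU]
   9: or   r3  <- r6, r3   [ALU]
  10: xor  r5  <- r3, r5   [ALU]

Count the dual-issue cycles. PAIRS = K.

PAIRS = 3

#0 head=0: st i0 no-port MEM/MEM
#1 head=1: ld i1 RAW r2
#2 head=2: mul i2 WAW r0
#3 head=3: add/ld i3/i4 dual
#4 head=5: beq/st i5/i6 dual
#5 head=7: ld/and i7/i8 dual
#6 head=9: or i9 RAW r3
#7 head=10: xor i10 tail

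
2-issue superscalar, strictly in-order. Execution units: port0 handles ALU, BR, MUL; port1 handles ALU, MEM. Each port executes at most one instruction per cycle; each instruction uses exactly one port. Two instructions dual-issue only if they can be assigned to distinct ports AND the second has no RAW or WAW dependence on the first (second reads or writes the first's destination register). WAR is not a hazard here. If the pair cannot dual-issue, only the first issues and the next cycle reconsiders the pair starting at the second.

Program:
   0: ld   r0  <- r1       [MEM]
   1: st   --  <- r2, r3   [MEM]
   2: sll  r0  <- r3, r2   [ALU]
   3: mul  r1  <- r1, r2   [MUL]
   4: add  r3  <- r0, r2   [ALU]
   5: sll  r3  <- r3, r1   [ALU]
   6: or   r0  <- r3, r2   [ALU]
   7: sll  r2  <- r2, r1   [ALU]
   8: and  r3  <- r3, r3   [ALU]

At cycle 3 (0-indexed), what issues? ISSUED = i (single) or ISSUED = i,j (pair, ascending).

[0] i0  ld  -- no-port MEM/MEM
[1] i1,i2  st sll  -- pair
[2] i3,i4  mul add  -- pair
[3] i5  sll  -- RAW r3
[4] i6,i7  or sll  -- pair
[5] i8  and  -- tail

ISSUED = 5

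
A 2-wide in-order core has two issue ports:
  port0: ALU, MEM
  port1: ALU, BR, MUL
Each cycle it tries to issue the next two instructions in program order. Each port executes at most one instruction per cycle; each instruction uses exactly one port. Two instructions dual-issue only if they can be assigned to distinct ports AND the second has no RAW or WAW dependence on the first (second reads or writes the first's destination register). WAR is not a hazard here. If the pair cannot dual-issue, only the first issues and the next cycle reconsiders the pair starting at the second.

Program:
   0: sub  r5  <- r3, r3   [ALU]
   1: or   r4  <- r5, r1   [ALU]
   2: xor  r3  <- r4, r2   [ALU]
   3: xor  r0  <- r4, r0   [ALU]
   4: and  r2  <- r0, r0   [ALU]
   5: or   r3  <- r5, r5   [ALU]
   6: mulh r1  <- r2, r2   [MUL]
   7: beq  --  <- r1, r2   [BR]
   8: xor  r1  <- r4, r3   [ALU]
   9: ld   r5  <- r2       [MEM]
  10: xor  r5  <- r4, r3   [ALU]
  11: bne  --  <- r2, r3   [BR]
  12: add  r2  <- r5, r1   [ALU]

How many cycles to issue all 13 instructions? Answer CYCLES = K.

CYCLES = 9

  cy0 -> i0 (sub.ALU) RAW r5
  cy1 -> i1 (or.ALU) RAW r4
  cy2 -> i2+i3 (xor.ALU/xor.ALU) dual
  cy3 -> i4+i5 (and.ALU/or.ALU) dual
  cy4 -> i6 (mulh.MUL) no-port MUL/BR
  cy5 -> i7+i8 (beq.BR/xor.ALU) dual
  cy6 -> i9 (ld.MEM) WAW r5
  cy7 -> i10+i11 (xor.ALU/bne.BR) dual
  cy8 -> i12 (add.ALU) tail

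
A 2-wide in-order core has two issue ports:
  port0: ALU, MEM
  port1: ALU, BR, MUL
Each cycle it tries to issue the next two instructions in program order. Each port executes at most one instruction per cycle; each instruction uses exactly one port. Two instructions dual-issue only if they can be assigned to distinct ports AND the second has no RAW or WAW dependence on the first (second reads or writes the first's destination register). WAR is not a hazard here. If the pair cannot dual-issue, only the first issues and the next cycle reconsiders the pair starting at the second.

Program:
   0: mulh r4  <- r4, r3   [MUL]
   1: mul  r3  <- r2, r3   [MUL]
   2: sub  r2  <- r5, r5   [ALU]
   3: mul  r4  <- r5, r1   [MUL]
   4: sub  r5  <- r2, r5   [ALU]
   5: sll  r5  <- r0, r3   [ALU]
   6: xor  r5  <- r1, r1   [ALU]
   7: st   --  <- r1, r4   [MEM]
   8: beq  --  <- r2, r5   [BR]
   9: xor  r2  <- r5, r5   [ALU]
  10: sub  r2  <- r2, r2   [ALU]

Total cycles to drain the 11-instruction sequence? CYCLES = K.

CYCLES = 7

t=0 i0:mulh.MUL ; no-port MUL/MUL
t=1 i1+i2:mul.MUL;sub.ALU ; pair
t=2 i3+i4:mul.MUL;sub.ALU ; pair
t=3 i5:sll.ALU ; WAW r5
t=4 i6+i7:xor.ALU;st.MEM ; pair
t=5 i8+i9:beq.BR;xor.ALU ; pair
t=6 i10:sub.ALU ; tail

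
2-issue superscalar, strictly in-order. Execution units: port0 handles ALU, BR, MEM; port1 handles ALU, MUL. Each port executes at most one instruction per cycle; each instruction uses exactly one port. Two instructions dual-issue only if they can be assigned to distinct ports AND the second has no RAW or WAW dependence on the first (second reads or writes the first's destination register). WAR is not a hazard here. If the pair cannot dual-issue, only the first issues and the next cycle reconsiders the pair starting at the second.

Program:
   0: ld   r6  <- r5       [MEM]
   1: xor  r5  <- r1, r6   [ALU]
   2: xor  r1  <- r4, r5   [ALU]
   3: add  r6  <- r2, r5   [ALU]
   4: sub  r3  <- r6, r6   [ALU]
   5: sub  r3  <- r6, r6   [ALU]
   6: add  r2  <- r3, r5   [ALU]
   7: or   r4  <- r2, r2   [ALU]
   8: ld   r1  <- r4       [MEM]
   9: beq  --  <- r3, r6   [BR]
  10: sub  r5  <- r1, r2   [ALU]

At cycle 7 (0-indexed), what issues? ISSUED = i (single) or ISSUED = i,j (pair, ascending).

ISSUED = 8

  cy0 -> i0 (ld) RAW r6
  cy1 -> i1 (xor) RAW r5
  cy2 -> i2+i3 (xor+add) 2-wide
  cy3 -> i4 (sub) WAW r3
  cy4 -> i5 (sub) RAW r3
  cy5 -> i6 (add) RAW r2
  cy6 -> i7 (or) RAW r4
  cy7 -> i8 (ld) no-port MEM/BR
  cy8 -> i9+i10 (beq+sub) 2-wide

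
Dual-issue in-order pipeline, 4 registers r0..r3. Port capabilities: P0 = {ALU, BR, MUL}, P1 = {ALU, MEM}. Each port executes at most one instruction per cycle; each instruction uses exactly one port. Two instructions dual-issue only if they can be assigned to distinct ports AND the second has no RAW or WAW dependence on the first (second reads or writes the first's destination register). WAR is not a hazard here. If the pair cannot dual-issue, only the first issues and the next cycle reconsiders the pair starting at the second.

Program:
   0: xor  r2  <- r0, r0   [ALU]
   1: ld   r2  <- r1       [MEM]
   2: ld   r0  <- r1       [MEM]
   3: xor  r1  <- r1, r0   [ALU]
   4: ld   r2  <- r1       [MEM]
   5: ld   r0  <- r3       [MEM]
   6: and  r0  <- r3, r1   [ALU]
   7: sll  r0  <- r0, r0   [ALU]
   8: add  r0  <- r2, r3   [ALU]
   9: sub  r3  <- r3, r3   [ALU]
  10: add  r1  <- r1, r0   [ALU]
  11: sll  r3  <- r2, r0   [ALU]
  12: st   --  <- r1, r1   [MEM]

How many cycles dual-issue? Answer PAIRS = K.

#0 head=0: xor i0 WAW r2
#1 head=1: ld i1 no-port MEM/MEM
#2 head=2: ld i2 RAW r0
#3 head=3: xor i3 RAW r1
#4 head=4: ld i4 no-port MEM/MEM
#5 head=5: ld i5 WAW r0
#6 head=6: and i6 RAW+WAW r0
#7 head=7: sll i7 WAW r0
#8 head=8: add;sub i8&i9 pair
#9 head=10: add;sll i10&i11 pair
#10 head=12: st i12 tail

PAIRS = 2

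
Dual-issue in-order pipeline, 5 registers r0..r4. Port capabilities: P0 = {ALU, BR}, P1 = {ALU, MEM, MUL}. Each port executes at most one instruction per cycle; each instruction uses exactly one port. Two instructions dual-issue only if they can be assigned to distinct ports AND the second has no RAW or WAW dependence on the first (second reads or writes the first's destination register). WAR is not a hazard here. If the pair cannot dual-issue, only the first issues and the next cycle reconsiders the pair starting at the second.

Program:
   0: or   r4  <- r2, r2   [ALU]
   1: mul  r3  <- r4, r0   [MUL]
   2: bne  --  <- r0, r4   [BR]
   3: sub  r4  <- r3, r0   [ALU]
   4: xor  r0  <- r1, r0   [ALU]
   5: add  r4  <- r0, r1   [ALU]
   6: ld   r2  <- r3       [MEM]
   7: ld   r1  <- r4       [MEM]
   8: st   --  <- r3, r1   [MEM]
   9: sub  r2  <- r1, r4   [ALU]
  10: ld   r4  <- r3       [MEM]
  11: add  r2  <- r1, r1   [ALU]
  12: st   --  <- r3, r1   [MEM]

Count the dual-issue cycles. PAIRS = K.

  cy0 -> i0 (or) RAW r4
  cy1 -> i1&i2 (mul bne) dual
  cy2 -> i3&i4 (sub xor) dual
  cy3 -> i5&i6 (add ld) dual
  cy4 -> i7 (ld) no-port MEM/MEM
  cy5 -> i8&i9 (st sub) dual
  cy6 -> i10&i11 (ld add) dual
  cy7 -> i12 (st) tail

PAIRS = 5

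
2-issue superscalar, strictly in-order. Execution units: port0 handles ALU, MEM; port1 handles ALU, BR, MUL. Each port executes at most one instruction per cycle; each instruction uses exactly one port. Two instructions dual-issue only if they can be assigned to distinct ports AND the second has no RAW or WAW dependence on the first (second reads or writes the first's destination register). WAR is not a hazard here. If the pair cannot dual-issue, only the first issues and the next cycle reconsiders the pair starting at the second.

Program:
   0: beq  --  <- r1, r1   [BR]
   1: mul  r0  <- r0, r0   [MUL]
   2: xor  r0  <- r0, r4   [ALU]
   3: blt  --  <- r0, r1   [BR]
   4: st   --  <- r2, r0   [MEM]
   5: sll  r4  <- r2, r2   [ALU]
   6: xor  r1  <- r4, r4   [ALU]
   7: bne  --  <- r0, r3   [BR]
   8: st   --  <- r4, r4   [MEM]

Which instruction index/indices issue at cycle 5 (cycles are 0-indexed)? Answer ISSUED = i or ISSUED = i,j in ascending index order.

ISSUED = 6,7

#0 head=0: beq i0 no-port BR/MUL
#1 head=1: mul i1 RAW+WAW r0
#2 head=2: xor i2 RAW r0
#3 head=3: blt st i3+i4 2-wide
#4 head=5: sll i5 RAW r4
#5 head=6: xor bne i6+i7 2-wide
#6 head=8: st i8 tail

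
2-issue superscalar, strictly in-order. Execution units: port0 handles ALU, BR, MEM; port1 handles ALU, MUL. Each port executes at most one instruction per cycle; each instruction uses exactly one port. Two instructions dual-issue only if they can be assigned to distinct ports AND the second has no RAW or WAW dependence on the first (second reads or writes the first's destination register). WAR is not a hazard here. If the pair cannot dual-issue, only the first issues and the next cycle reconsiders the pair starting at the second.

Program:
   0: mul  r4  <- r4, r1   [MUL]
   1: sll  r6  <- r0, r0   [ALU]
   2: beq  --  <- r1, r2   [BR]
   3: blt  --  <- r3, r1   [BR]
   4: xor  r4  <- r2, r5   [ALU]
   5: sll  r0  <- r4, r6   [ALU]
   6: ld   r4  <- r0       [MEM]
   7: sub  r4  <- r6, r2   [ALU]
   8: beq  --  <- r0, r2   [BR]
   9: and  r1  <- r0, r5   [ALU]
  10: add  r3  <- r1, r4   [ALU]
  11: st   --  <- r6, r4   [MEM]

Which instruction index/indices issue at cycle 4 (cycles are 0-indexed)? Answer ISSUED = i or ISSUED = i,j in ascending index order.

ISSUED = 6

c0: i0+i1 mul;sll  2-wide
c1: i2 beq  no-port BR/BR
c2: i3+i4 blt;xor  2-wide
c3: i5 sll  RAW r0
c4: i6 ld  WAW r4
c5: i7+i8 sub;beq  2-wide
c6: i9 and  RAW r1
c7: i10+i11 add;st  2-wide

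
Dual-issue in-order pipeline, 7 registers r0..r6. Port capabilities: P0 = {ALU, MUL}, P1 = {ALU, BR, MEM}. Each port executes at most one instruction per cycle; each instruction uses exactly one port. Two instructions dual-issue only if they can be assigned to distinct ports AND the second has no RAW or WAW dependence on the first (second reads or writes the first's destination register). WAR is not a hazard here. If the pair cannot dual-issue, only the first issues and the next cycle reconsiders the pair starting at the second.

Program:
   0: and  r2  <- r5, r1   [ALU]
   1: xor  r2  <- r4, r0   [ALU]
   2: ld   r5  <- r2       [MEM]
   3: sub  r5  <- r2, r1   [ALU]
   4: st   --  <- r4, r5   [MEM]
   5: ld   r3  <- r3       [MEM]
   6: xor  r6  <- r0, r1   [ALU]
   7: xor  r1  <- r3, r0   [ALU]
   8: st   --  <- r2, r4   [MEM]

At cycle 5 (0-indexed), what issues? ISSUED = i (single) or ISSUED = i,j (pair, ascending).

ISSUED = 5,6

  cy0 -> i0 (and) WAW r2
  cy1 -> i1 (xor) RAW r2
  cy2 -> i2 (ld) WAW r5
  cy3 -> i3 (sub) RAW r5
  cy4 -> i4 (st) no-port MEM/MEM
  cy5 -> i5/i6 (ld;xor) dual
  cy6 -> i7/i8 (xor;st) dual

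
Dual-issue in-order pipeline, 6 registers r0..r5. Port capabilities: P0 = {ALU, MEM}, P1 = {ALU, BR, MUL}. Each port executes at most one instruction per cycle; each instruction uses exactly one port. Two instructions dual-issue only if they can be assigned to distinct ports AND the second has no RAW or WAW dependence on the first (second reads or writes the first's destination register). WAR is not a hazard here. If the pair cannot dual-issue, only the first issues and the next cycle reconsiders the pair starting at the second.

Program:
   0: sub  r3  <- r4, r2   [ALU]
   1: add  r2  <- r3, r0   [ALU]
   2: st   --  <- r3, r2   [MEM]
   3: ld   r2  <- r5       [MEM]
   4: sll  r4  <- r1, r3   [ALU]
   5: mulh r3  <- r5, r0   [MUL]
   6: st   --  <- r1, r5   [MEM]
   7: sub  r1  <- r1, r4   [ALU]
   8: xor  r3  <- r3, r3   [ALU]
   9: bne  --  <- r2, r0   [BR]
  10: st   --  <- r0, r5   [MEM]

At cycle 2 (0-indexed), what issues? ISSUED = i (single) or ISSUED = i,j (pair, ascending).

[0] i0  sub.ALU  -- RAW r3
[1] i1  add.ALU  -- RAW r2
[2] i2  st.MEM  -- no-port MEM/MEM
[3] i3&i4  ld.MEM;sll.ALU  -- 2-wide
[4] i5&i6  mulh.MUL;st.MEM  -- 2-wide
[5] i7&i8  sub.ALU;xor.ALU  -- 2-wide
[6] i9&i10  bne.BR;st.MEM  -- 2-wide

ISSUED = 2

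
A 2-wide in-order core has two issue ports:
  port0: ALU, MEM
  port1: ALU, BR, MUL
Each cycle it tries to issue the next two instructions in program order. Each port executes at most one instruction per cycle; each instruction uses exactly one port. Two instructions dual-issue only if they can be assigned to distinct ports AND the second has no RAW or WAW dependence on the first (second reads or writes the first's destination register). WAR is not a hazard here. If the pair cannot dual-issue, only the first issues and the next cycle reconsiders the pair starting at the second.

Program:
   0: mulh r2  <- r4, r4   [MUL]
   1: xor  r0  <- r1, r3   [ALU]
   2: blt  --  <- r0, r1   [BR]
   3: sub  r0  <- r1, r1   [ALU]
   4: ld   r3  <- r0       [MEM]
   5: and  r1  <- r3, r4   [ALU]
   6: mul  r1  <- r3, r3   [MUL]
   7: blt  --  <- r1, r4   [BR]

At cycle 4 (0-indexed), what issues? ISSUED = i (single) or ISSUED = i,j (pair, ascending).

ISSUED = 6

0. mulh+xor @i0/i1  | 2-wide
1. blt+sub @i2/i3  | 2-wide
2. ld @i4  | RAW r3
3. and @i5  | WAW r1
4. mul @i6  | no-port MUL/BR
5. blt @i7  | tail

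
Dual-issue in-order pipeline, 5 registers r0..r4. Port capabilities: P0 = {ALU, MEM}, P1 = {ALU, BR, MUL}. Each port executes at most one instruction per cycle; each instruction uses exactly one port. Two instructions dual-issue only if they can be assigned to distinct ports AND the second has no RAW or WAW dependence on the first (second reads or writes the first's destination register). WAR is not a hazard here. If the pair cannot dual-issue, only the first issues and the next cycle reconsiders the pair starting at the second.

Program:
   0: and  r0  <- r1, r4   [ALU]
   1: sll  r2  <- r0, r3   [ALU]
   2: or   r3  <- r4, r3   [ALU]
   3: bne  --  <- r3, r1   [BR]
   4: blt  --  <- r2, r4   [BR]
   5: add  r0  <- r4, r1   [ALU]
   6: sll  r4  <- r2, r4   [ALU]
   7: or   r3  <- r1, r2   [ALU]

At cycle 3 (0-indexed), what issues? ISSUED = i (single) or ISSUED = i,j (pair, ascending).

ISSUED = 4,5

c0: i0 and.ALU  RAW r0
c1: i1/i2 sll.ALU/or.ALU  2-wide
c2: i3 bne.BR  no-port BR/BR
c3: i4/i5 blt.BR/add.ALU  2-wide
c4: i6/i7 sll.ALU/or.ALU  2-wide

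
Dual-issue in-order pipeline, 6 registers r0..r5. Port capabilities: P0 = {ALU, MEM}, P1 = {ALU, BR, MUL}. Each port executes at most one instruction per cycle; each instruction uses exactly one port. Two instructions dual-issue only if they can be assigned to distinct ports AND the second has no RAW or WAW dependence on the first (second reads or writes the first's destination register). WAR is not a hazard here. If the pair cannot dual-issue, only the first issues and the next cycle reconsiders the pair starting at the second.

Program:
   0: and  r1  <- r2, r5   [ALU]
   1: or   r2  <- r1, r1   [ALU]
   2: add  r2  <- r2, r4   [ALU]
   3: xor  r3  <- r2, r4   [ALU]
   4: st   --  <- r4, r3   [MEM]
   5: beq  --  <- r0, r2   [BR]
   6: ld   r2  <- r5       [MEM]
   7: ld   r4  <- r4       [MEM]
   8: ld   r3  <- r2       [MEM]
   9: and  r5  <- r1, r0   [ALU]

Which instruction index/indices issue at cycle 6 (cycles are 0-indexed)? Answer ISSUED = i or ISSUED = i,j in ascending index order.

ISSUED = 7

  cy0 -> i0 (and) RAW r1
  cy1 -> i1 (or) RAW+WAW r2
  cy2 -> i2 (add) RAW r2
  cy3 -> i3 (xor) RAW r3
  cy4 -> i4,i5 (st/beq) pair
  cy5 -> i6 (ld) no-port MEM/MEM
  cy6 -> i7 (ld) no-port MEM/MEM
  cy7 -> i8,i9 (ld/and) pair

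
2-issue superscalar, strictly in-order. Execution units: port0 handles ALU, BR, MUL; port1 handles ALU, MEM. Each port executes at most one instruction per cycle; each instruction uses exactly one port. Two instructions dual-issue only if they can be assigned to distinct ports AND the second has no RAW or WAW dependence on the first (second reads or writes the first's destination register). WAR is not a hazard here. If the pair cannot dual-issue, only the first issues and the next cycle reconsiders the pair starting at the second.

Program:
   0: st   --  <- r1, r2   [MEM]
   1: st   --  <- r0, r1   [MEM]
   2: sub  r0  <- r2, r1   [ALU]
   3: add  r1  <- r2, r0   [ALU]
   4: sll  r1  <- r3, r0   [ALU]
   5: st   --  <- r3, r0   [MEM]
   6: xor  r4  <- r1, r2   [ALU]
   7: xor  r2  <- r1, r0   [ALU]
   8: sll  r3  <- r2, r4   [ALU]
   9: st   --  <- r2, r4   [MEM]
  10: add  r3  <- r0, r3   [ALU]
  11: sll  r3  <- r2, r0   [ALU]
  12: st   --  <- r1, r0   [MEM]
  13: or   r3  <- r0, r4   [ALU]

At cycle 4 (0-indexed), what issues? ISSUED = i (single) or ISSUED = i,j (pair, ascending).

  cy0 -> i0 (st.MEM) no-port MEM/MEM
  cy1 -> i1&i2 (st.MEM;sub.ALU) pair
  cy2 -> i3 (add.ALU) WAW r1
  cy3 -> i4&i5 (sll.ALU;st.MEM) pair
  cy4 -> i6&i7 (xor.ALU;xor.ALU) pair
  cy5 -> i8&i9 (sll.ALU;st.MEM) pair
  cy6 -> i10 (add.ALU) WAW r3
  cy7 -> i11&i12 (sll.ALU;st.MEM) pair
  cy8 -> i13 (or.ALU) tail

ISSUED = 6,7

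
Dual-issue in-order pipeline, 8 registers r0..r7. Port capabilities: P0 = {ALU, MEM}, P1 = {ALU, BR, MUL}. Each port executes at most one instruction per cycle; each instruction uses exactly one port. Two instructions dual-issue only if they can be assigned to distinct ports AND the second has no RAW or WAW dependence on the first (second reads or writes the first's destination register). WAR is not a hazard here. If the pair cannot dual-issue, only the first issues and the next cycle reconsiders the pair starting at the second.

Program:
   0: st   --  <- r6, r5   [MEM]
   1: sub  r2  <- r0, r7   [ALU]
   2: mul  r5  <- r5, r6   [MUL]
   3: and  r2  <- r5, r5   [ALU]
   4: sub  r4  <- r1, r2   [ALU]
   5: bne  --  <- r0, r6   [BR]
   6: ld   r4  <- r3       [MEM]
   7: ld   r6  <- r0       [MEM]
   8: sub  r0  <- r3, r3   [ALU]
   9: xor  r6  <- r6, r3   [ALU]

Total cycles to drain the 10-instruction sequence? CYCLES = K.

CYCLES = 7

#0 head=0: st/sub i0+i1 pair
#1 head=2: mul i2 RAW r5
#2 head=3: and i3 RAW r2
#3 head=4: sub/bne i4+i5 pair
#4 head=6: ld i6 no-port MEM/MEM
#5 head=7: ld/sub i7+i8 pair
#6 head=9: xor i9 tail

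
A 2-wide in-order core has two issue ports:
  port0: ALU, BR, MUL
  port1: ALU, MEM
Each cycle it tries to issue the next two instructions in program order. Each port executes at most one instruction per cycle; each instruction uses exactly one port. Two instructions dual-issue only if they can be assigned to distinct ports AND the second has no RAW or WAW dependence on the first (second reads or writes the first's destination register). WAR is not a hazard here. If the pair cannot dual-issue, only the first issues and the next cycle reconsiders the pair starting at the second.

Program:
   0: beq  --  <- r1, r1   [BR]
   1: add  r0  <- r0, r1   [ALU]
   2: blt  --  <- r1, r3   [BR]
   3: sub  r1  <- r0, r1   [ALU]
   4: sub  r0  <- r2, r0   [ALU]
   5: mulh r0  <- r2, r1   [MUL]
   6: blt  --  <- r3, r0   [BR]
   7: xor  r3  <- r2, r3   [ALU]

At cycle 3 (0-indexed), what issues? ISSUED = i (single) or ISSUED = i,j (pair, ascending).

ISSUED = 5

  cy0 -> i0/i1 (beq.BR+add.ALU) pair
  cy1 -> i2/i3 (blt.BR+sub.ALU) pair
  cy2 -> i4 (sub.ALU) WAW r0
  cy3 -> i5 (mulh.MUL) no-port MUL/BR
  cy4 -> i6/i7 (blt.BR+xor.ALU) pair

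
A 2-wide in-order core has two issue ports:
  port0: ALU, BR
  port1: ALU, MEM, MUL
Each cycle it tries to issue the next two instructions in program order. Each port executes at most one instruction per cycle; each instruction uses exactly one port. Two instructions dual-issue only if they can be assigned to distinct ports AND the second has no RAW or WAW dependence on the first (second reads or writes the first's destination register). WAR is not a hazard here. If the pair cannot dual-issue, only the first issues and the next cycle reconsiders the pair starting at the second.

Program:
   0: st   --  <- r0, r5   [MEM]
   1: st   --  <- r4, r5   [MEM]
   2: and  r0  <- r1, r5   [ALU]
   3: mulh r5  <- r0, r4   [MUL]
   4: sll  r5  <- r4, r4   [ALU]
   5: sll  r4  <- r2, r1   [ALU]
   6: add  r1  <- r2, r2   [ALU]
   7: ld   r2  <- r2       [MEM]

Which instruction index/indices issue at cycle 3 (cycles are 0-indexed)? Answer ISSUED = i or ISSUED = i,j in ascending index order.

c0: i0 st  no-port MEM/MEM
c1: i1+i2 st;and  dual
c2: i3 mulh  WAW r5
c3: i4+i5 sll;sll  dual
c4: i6+i7 add;ld  dual

ISSUED = 4,5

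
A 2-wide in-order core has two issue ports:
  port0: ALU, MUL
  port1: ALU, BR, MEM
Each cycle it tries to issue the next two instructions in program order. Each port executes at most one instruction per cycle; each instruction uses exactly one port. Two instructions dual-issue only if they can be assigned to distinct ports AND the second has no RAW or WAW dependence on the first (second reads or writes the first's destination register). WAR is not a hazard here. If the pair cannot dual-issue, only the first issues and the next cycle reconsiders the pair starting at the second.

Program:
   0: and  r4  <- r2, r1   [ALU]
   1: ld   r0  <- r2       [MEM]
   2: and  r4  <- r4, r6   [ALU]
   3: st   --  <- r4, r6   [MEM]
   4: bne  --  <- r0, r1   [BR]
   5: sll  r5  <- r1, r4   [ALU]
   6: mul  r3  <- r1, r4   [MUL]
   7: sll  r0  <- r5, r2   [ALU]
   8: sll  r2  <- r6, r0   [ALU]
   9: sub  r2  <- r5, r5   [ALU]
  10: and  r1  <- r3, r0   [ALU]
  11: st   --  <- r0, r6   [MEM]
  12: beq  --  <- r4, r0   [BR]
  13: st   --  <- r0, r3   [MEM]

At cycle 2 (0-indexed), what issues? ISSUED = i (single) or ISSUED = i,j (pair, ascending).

0. and;ld @i0+i1  | dual
1. and @i2  | RAW r4
2. st @i3  | no-port MEM/BR
3. bne;sll @i4+i5  | dual
4. mul;sll @i6+i7  | dual
5. sll @i8  | WAW r2
6. sub;and @i9+i10  | dual
7. st @i11  | no-port MEM/BR
8. beq @i12  | no-port BR/MEM
9. st @i13  | tail

ISSUED = 3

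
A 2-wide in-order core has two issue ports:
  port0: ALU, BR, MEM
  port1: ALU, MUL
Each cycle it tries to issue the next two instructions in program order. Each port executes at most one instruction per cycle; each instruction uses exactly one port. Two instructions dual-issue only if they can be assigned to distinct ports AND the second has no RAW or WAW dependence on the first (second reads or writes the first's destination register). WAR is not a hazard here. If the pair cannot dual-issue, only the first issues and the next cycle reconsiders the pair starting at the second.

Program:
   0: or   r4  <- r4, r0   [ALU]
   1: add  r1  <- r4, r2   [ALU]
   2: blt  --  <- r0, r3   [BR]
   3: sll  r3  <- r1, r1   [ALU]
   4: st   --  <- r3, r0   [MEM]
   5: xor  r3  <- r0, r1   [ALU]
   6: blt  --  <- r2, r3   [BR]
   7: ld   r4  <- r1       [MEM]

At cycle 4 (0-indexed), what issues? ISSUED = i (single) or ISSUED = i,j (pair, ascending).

ISSUED = 6

t=0 i0:or ; RAW r4
t=1 i1+i2:add/blt ; dual
t=2 i3:sll ; RAW r3
t=3 i4+i5:st/xor ; dual
t=4 i6:blt ; no-port BR/MEM
t=5 i7:ld ; tail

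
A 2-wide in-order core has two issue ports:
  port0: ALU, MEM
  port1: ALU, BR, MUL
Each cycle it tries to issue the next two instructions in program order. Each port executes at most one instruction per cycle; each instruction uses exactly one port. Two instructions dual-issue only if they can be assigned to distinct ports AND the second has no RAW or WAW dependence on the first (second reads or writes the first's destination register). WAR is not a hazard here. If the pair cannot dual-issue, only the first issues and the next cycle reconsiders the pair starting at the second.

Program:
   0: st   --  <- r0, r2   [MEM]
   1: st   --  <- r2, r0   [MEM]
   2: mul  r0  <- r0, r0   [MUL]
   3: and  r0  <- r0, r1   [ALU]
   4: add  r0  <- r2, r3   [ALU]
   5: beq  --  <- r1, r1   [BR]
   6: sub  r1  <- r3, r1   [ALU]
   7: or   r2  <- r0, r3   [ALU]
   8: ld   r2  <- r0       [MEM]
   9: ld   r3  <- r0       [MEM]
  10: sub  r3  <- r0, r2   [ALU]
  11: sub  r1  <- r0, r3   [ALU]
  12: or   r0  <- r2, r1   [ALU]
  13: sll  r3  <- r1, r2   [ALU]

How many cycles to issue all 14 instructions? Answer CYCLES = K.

CYCLES = 10

c0: i0 st.MEM  no-port MEM/MEM
c1: i1&i2 st.MEM+mul.MUL  pair
c2: i3 and.ALU  WAW r0
c3: i4&i5 add.ALU+beq.BR  pair
c4: i6&i7 sub.ALU+or.ALU  pair
c5: i8 ld.MEM  no-port MEM/MEM
c6: i9 ld.MEM  WAW r3
c7: i10 sub.ALU  RAW r3
c8: i11 sub.ALU  RAW r1
c9: i12&i13 or.ALU+sll.ALU  pair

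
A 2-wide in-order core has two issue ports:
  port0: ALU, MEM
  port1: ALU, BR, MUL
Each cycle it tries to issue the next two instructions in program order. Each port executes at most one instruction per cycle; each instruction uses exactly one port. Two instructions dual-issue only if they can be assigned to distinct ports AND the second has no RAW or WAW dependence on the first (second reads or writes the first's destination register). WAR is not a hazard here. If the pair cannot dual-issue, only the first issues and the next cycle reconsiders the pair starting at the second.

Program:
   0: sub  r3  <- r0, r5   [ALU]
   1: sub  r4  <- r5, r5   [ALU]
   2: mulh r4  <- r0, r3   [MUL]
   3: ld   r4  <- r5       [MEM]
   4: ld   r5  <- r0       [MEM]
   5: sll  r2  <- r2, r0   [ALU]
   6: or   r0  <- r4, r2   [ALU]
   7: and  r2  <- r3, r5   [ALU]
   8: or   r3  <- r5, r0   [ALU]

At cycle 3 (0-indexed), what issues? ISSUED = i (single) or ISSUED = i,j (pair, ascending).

c0: i0&i1 sub.ALU sub.ALU  pair
c1: i2 mulh.MUL  WAW r4
c2: i3 ld.MEM  no-port MEM/MEM
c3: i4&i5 ld.MEM sll.ALU  pair
c4: i6&i7 or.ALU and.ALU  pair
c5: i8 or.ALU  tail

ISSUED = 4,5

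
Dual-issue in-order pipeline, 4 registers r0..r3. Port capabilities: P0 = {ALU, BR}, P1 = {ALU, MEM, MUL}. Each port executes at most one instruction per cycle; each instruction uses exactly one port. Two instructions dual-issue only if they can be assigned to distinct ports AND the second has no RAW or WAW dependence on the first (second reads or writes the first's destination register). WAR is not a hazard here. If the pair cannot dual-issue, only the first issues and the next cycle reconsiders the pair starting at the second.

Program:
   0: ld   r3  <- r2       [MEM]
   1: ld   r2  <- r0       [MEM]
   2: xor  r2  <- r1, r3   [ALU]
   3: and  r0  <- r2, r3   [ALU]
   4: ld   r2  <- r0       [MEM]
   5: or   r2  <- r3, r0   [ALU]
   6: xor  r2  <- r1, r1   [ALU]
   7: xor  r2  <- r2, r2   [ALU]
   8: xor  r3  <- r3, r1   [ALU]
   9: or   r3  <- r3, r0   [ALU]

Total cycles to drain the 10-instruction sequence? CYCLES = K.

CYCLES = 9

#0 head=0: ld i0 no-port MEM/MEM
#1 head=1: ld i1 WAW r2
#2 head=2: xor i2 RAW r2
#3 head=3: and i3 RAW r0
#4 head=4: ld i4 WAW r2
#5 head=5: or i5 WAW r2
#6 head=6: xor i6 RAW+WAW r2
#7 head=7: xor/xor i7&i8 dual
#8 head=9: or i9 tail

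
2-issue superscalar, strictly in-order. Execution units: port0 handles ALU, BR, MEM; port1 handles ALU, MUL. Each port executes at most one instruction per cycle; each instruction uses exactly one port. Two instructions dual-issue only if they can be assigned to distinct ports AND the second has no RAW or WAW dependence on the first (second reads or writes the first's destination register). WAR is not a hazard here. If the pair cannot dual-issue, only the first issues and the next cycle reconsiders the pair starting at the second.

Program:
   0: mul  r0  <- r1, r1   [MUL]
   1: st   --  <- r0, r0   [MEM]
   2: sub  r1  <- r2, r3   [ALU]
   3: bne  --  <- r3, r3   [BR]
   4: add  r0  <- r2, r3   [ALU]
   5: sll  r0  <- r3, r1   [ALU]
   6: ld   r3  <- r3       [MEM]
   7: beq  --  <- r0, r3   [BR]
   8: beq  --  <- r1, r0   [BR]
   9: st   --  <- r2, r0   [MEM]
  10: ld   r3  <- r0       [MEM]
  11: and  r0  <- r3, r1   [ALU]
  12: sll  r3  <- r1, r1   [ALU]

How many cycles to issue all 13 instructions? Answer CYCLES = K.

#0 head=0: mul i0 RAW r0
#1 head=1: st/sub i1+i2 pair
#2 head=3: bne/add i3+i4 pair
#3 head=5: sll/ld i5+i6 pair
#4 head=7: beq i7 no-port BR/BR
#5 head=8: beq i8 no-port BR/MEM
#6 head=9: st i9 no-port MEM/MEM
#7 head=10: ld i10 RAW r3
#8 head=11: and/sll i11+i12 pair

CYCLES = 9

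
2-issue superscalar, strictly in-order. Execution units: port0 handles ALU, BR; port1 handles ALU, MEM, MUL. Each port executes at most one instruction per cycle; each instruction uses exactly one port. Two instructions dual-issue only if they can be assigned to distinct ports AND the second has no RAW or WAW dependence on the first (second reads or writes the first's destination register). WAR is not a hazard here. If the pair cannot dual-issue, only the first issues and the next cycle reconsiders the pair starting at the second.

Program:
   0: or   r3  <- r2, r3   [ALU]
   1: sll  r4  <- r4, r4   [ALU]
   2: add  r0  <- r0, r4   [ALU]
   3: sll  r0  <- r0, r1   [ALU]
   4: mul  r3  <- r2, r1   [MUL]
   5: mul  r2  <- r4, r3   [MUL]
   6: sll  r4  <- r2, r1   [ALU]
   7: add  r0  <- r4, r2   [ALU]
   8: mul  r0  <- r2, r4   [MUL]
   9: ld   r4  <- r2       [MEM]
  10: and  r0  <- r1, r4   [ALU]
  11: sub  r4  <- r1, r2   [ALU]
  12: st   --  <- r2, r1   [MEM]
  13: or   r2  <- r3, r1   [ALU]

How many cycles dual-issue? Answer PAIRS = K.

PAIRS = 4

[0] i0+i1  or.ALU+sll.ALU  -- pair
[1] i2  add.ALU  -- RAW+WAW r0
[2] i3+i4  sll.ALU+mul.MUL  -- pair
[3] i5  mul.MUL  -- RAW r2
[4] i6  sll.ALU  -- RAW r4
[5] i7  add.ALU  -- WAW r0
[6] i8  mul.MUL  -- no-port MUL/MEM
[7] i9  ld.MEM  -- RAW r4
[8] i10+i11  and.ALU+sub.ALU  -- pair
[9] i12+i13  st.MEM+or.ALU  -- pair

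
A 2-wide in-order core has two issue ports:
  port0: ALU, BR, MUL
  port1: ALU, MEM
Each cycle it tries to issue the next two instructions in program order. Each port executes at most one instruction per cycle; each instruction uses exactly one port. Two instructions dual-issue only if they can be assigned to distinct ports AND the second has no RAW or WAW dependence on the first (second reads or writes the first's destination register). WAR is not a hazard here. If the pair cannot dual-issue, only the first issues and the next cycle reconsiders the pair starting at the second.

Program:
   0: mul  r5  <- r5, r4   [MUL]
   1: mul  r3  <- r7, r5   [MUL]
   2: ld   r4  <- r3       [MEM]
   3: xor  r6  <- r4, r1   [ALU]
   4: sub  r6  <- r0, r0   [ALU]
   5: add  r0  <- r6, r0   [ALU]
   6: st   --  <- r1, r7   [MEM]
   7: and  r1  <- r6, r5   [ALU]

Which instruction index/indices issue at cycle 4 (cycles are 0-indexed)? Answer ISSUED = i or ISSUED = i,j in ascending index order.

#0 head=0: mul.MUL i0 no-port MUL/MUL
#1 head=1: mul.MUL i1 RAW r3
#2 head=2: ld.MEM i2 RAW r4
#3 head=3: xor.ALU i3 WAW r6
#4 head=4: sub.ALU i4 RAW r6
#5 head=5: add.ALU st.MEM i5+i6 pair
#6 head=7: and.ALU i7 tail

ISSUED = 4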